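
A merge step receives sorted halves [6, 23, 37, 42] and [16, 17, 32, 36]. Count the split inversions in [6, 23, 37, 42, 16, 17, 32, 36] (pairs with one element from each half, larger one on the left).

Count, for every r in R, how many entries of L exceed r:
r = 16: 23, 37, 42 → 3
r = 17: 23, 37, 42 → 3
r = 32: 37, 42 → 2
r = 36: 37, 42 → 2
Cross-inversions: 3 + 3 + 2 + 2 = 10

10 cross-inversions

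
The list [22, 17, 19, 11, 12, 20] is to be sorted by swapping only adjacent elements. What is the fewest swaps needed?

The minimum number of adjacent swaps to sort an array equals its inversion count, since every such swap removes exactly one inversion.
Count inversions — for each element, later elements that are smaller:
22: 17, 19, 11, 12, 20 → 5
17: 11, 12 → 2
19: 11, 12 → 2
11: none → 0
12: none → 0
20: none → 0
Total inversions: 5 + 2 + 2 + 0 + 0 + 0 = 9

9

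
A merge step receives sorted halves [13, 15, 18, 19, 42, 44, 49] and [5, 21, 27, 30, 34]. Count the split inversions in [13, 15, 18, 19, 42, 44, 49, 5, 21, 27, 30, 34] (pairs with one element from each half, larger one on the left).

For each element r of the right run, count left-run elements greater than r:
r = 5: 13, 15, 18, 19, 42, 44, 49 → 7
r = 21: 42, 44, 49 → 3
r = 27: 42, 44, 49 → 3
r = 30: 42, 44, 49 → 3
r = 34: 42, 44, 49 → 3
Cross-inversions: 7 + 3 + 3 + 3 + 3 = 19

19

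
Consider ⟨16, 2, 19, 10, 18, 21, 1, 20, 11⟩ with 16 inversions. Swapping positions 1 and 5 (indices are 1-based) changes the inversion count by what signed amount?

Positions 1 and 5 hold 16 and 18; after swapping, the array is [18, 2, 19, 10, 16, 21, 1, 20, 11].
Sweep left to right; for each value list the smaller values that follow it:
18: 5
2: 1
19: 4
10: 1
16: 2
21: 3
1: 0
20: 1
11: 0
Sum: 5 + 1 + 4 + 1 + 2 + 3 + 0 + 1 + 0 = 17
Change: 17 − 16 = +1

+1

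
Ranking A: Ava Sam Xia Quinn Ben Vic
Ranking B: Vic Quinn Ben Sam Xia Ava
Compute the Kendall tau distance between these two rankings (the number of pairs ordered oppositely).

13

Assign each item its position (1..6) in the first ordering, then rewrite the second ordering as that position sequence:
positions: Ava→1, Sam→2, Xia→3, Quinn→4, Ben→5, Vic→6
second ordering as positions: [6, 4, 5, 2, 3, 1]
Discordant pairs = inversions in this position sequence.
6: 4, 5, 2, 3, 1 → 5
4: 2, 3, 1 → 3
5: 2, 3, 1 → 3
2: 1 → 1
3: 1 → 1
1: 0
Total: 5 + 3 + 3 + 1 + 1 + 0 = 13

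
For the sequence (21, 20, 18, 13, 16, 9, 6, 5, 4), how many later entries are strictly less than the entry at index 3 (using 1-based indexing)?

6

The element at index 3 is 18.
Elements after it: 13, 16, 9, 6, 5, 4
Those smaller than 18: 13, 16, 9, 6, 5, 4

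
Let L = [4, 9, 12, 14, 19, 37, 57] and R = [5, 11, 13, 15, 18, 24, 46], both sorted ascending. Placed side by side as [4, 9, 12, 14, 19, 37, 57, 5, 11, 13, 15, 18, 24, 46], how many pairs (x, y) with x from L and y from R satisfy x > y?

24 cross-inversions

Take each right-half value and tally the left-half values above it:
r = 5: 9, 12, 14, 19, 37, 57 → 6
r = 11: 12, 14, 19, 37, 57 → 5
r = 13: 14, 19, 37, 57 → 4
r = 15: 19, 37, 57 → 3
r = 18: 19, 37, 57 → 3
r = 24: 37, 57 → 2
r = 46: 57 → 1
Cross-inversions: 6 + 5 + 4 + 3 + 3 + 2 + 1 = 24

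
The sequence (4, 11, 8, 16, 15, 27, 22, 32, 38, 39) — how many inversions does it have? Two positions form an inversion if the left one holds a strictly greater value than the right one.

Element-by-element contributions:
4: 0
11: 1
8: 0
16: 1
15: 0
27: 1
22: 0
32: 0
38: 0
39: 0
Sum: 0 + 1 + 0 + 1 + 0 + 1 + 0 + 0 + 0 + 0 = 3

3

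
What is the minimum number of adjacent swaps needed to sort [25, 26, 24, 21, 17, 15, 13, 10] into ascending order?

Each adjacent swap fixes exactly one inversion, so the minimum swap count equals the number of inversions.
Count inversions — for each element, later elements that are smaller:
25: 24, 21, 17, 15, 13, 10 → 6
26: 24, 21, 17, 15, 13, 10 → 6
24: 21, 17, 15, 13, 10 → 5
21: 17, 15, 13, 10 → 4
17: 15, 13, 10 → 3
15: 13, 10 → 2
13: 10 → 1
10: none → 0
Total inversions: 6 + 6 + 5 + 4 + 3 + 2 + 1 + 0 = 27

27 adjacent swaps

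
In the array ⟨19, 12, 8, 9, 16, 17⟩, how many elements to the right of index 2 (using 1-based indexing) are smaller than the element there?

The element at index 2 is 12.
Elements after it: 8, 9, 16, 17
Those smaller than 12: 8, 9

2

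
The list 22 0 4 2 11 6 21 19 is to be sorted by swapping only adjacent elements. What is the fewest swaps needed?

Minimum adjacent swaps = number of inversions (each swap of adjacent out-of-order elements removes one inversion and no swap can remove more).
Count inversions — for each element, later elements that are smaller:
22: 0, 4, 2, 11, 6, 21, 19 → 7
0: none → 0
4: 2 → 1
2: none → 0
11: 6 → 1
6: none → 0
21: 19 → 1
19: none → 0
Total inversions: 7 + 0 + 1 + 0 + 1 + 0 + 1 + 0 = 10

There are 10 adjacent swaps.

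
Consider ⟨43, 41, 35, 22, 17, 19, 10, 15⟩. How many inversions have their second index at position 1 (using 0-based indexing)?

The element at index 1 is 41.
Elements before it: 43
Those larger than 41: 43

1 such element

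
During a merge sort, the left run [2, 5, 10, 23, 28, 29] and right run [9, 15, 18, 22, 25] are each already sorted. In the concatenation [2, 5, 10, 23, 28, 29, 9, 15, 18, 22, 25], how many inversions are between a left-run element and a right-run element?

For each element r of the right run, count left-run elements greater than r:
r = 9: 10, 23, 28, 29 → 4
r = 15: 23, 28, 29 → 3
r = 18: 23, 28, 29 → 3
r = 22: 23, 28, 29 → 3
r = 25: 28, 29 → 2
Cross-inversions: 4 + 3 + 3 + 3 + 2 = 15

15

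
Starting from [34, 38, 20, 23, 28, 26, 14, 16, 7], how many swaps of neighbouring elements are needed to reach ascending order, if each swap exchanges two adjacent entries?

29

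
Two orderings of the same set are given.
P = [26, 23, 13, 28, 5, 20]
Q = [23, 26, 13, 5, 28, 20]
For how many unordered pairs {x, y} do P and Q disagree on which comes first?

2 disagreeing pairs

Assign each item its position (1..6) in the first ordering, then rewrite the second ordering as that position sequence:
positions: 26→1, 23→2, 13→3, 28→4, 5→5, 20→6
second ordering as positions: [2, 1, 3, 5, 4, 6]
Discordant pairs = inversions in this position sequence.
2: 1 → 1
1: 0
3: 0
5: 4 → 1
4: 0
6: 0
Total: 1 + 0 + 0 + 1 + 0 + 0 = 2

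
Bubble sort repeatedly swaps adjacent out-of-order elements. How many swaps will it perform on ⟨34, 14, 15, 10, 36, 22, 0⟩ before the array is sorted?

The minimum number of adjacent swaps to sort an array equals its inversion count, since every such swap removes exactly one inversion.
Count inversions — for each element, later elements that are smaller:
34: 14, 15, 10, 22, 0 → 5
14: 10, 0 → 2
15: 10, 0 → 2
10: 0 → 1
36: 22, 0 → 2
22: 0 → 1
0: none → 0
Total inversions: 5 + 2 + 2 + 1 + 2 + 1 + 0 = 13

13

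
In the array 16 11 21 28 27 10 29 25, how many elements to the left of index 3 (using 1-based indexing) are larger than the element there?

0 such elements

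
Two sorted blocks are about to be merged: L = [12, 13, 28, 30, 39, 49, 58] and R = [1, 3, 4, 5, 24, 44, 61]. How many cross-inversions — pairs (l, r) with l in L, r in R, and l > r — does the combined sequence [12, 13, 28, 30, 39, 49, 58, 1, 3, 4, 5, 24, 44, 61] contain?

There are 35 split inversions.

For each element r of the right run, count left-run elements greater than r:
r = 1: 12, 13, 28, 30, 39, 49, 58 → 7
r = 3: 12, 13, 28, 30, 39, 49, 58 → 7
r = 4: 12, 13, 28, 30, 39, 49, 58 → 7
r = 5: 12, 13, 28, 30, 39, 49, 58 → 7
r = 24: 28, 30, 39, 49, 58 → 5
r = 44: 49, 58 → 2
r = 61: none → 0
Cross-inversions: 7 + 7 + 7 + 7 + 5 + 2 + 0 = 35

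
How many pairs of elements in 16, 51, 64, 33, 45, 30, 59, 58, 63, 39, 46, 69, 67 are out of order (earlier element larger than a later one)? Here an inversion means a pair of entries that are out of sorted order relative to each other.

Sweep left to right; for each value list the smaller values that follow it:
16 → none → 0
51 → 33, 45, 30, 39, 46 → 5
64 → 33, 45, 30, 59, 58, 63, 39, 46 → 8
33 → 30 → 1
45 → 30, 39 → 2
30 → none → 0
59 → 58, 39, 46 → 3
58 → 39, 46 → 2
63 → 39, 46 → 2
39 → none → 0
46 → none → 0
69 → 67 → 1
67 → none → 0
Sum: 0 + 5 + 8 + 1 + 2 + 0 + 3 + 2 + 2 + 0 + 0 + 1 + 0 = 24

24 inversions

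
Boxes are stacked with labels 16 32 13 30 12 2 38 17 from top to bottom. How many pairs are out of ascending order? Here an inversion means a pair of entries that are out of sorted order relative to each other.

Sweep left to right; for each value list the smaller values that follow it:
16 → 13, 12, 2 → 3
32 → 13, 30, 12, 2, 17 → 5
13 → 12, 2 → 2
30 → 12, 2, 17 → 3
12 → 2 → 1
2 → none → 0
38 → 17 → 1
17 → none → 0
Sum: 3 + 5 + 2 + 3 + 1 + 0 + 1 + 0 = 15

15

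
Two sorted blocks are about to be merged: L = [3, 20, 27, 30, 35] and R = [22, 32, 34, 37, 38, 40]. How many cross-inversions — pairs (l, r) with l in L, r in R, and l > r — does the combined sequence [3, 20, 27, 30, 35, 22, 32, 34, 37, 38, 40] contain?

Take each right-half value and tally the left-half values above it:
r = 22: 27, 30, 35 → 3
r = 32: 35 → 1
r = 34: 35 → 1
r = 37: none → 0
r = 38: none → 0
r = 40: none → 0
Cross-inversions: 3 + 1 + 1 + 0 + 0 + 0 = 5

5 split inversions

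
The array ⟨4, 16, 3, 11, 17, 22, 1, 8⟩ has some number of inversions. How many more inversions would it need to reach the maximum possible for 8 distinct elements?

15

Maximum inversions for 8 distinct elements is C(8, 2) = 8·7/2 = 28.
Current inversions — for each element, count later smaller elements:
4: 2
16: 4
3: 1
11: 2
17: 2
22: 2
1: 0
8: 0
Current total: 2 + 4 + 1 + 2 + 2 + 2 + 0 + 0 = 13
Shortfall: 28 − 13 = 15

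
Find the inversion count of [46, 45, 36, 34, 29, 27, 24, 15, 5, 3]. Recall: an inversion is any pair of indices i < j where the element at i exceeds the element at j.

45 out-of-order pairs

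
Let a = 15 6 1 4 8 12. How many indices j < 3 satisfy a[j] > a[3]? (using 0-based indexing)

2

The element at index 3 is 4.
Elements before it: 15, 6, 1
Those larger than 4: 15, 6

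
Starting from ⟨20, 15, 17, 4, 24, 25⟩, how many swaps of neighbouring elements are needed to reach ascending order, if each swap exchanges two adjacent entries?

Each adjacent swap fixes exactly one inversion, so the minimum swap count equals the number of inversions.
Count inversions — for each element, later elements that are smaller:
20: 15, 17, 4 → 3
15: 4 → 1
17: 4 → 1
4: none → 0
24: none → 0
25: none → 0
Total inversions: 3 + 1 + 1 + 0 + 0 + 0 = 5

5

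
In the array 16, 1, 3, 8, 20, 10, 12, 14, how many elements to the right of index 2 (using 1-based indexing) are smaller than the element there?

0

The element at index 2 is 1.
Elements after it: 3, 8, 20, 10, 12, 14
None of them are smaller than 1.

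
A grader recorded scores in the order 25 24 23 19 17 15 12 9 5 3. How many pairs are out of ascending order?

Out-of-order pairs: 45

Count, for each position, how many later elements it exceeds:
25 → 24, 23, 19, 17, 15, 12, 9, 5, 3 → 9
24 → 23, 19, 17, 15, 12, 9, 5, 3 → 8
23 → 19, 17, 15, 12, 9, 5, 3 → 7
19 → 17, 15, 12, 9, 5, 3 → 6
17 → 15, 12, 9, 5, 3 → 5
15 → 12, 9, 5, 3 → 4
12 → 9, 5, 3 → 3
9 → 5, 3 → 2
5 → 3 → 1
3 → none → 0
Sum: 9 + 8 + 7 + 6 + 5 + 4 + 3 + 2 + 1 + 0 = 45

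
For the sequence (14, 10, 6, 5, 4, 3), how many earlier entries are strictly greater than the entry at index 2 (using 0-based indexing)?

2

The element at index 2 is 6.
Elements before it: 14, 10
Those larger than 6: 14, 10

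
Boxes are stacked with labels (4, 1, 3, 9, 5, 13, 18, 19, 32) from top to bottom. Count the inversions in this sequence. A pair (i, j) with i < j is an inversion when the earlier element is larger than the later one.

Sweep left to right; for each value list the smaller values that follow it:
4: 2
1: 0
3: 0
9: 1
5: 0
13: 0
18: 0
19: 0
32: 0
Sum: 2 + 0 + 0 + 1 + 0 + 0 + 0 + 0 + 0 = 3

3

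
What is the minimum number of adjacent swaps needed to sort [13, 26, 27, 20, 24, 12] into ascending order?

Swaps: 9

The minimum number of adjacent swaps to sort an array equals its inversion count, since every such swap removes exactly one inversion.
Count inversions — for each element, later elements that are smaller:
13: 12 → 1
26: 20, 24, 12 → 3
27: 20, 24, 12 → 3
20: 12 → 1
24: 12 → 1
12: none → 0
Total inversions: 1 + 3 + 3 + 1 + 1 + 0 = 9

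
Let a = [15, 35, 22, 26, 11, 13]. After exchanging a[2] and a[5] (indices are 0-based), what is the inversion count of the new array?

9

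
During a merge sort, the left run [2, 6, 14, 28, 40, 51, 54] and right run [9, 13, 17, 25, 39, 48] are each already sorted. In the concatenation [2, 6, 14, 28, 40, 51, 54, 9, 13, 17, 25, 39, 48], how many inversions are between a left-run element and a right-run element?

23 cross-inversions

Count, for every r in R, how many entries of L exceed r:
r = 9: 14, 28, 40, 51, 54 → 5
r = 13: 14, 28, 40, 51, 54 → 5
r = 17: 28, 40, 51, 54 → 4
r = 25: 28, 40, 51, 54 → 4
r = 39: 40, 51, 54 → 3
r = 48: 51, 54 → 2
Cross-inversions: 5 + 5 + 4 + 4 + 3 + 2 = 23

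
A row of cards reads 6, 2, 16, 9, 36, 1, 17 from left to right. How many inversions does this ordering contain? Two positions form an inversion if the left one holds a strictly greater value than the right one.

8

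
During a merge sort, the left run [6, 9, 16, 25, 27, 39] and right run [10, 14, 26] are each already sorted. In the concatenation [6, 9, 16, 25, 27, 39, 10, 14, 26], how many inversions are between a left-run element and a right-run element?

Take each right-half value and tally the left-half values above it:
r = 10: 16, 25, 27, 39 → 4
r = 14: 16, 25, 27, 39 → 4
r = 26: 27, 39 → 2
Cross-inversions: 4 + 4 + 2 = 10

There are 10 cross-inversions.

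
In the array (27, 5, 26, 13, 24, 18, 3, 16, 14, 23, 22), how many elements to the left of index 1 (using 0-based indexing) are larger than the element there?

1

The element at index 1 is 5.
Elements before it: 27
Those larger than 5: 27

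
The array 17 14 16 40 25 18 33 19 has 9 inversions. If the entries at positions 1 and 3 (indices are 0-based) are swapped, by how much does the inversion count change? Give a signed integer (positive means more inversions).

Positions 1 and 3 hold 14 and 40; after swapping, the array is [17, 40, 16, 14, 25, 18, 33, 19].
Count, for each position, how many later elements it exceeds:
17 → 16, 14 → 2
40 → 16, 14, 25, 18, 33, 19 → 6
16 → 14 → 1
14 → none → 0
25 → 18, 19 → 2
18 → none → 0
33 → 19 → 1
19 → none → 0
Sum: 2 + 6 + 1 + 0 + 2 + 0 + 1 + 0 = 12
Change: 12 − 9 = +3

+3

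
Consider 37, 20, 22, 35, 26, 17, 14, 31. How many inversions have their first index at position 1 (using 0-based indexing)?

The element at index 1 is 20.
Elements after it: 22, 35, 26, 17, 14, 31
Those smaller than 20: 17, 14

2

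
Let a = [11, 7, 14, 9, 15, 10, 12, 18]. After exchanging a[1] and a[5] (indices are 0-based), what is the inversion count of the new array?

11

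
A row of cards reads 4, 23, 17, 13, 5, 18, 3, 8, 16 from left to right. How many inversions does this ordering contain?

20 inversions

Count, for each position, how many later elements it exceeds:
4 → 3 → 1
23 → 17, 13, 5, 18, 3, 8, 16 → 7
17 → 13, 5, 3, 8, 16 → 5
13 → 5, 3, 8 → 3
5 → 3 → 1
18 → 3, 8, 16 → 3
3 → none → 0
8 → none → 0
16 → none → 0
Sum: 1 + 7 + 5 + 3 + 1 + 3 + 0 + 0 + 0 = 20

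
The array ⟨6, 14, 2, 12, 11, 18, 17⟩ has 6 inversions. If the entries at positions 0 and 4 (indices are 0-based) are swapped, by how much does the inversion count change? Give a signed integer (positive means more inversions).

Positions 0 and 4 hold 6 and 11; after swapping, the array is [11, 14, 2, 12, 6, 18, 17].
For each element, count later entries that are smaller:
11: 2
14: 3
2: 0
12: 1
6: 0
18: 1
17: 0
Sum: 2 + 3 + 0 + 1 + 0 + 1 + 0 = 7
Change: 7 − 6 = +1

+1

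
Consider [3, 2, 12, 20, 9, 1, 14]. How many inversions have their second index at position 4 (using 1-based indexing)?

The element at index 4 is 20.
Elements before it: 3, 2, 12
None of them are larger than 20.

0 such elements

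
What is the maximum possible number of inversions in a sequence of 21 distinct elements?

Inversions: 210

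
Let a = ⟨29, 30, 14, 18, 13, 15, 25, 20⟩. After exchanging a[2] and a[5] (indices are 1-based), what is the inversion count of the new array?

Positions 2 and 5 hold 30 and 13; after swapping, the array is [29, 13, 14, 18, 30, 15, 25, 20].
Count, for each position, how many later elements it exceeds:
29 → 13, 14, 18, 15, 25, 20 → 6
13 → none → 0
14 → none → 0
18 → 15 → 1
30 → 15, 25, 20 → 3
15 → none → 0
25 → 20 → 1
20 → none → 0
Sum: 6 + 0 + 0 + 1 + 3 + 0 + 1 + 0 = 11

11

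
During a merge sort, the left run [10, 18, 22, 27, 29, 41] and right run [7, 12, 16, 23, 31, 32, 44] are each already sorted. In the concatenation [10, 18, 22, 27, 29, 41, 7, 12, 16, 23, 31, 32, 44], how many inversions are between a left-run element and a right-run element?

Count, for every r in R, how many entries of L exceed r:
r = 7: 10, 18, 22, 27, 29, 41 → 6
r = 12: 18, 22, 27, 29, 41 → 5
r = 16: 18, 22, 27, 29, 41 → 5
r = 23: 27, 29, 41 → 3
r = 31: 41 → 1
r = 32: 41 → 1
r = 44: none → 0
Cross-inversions: 6 + 5 + 5 + 3 + 1 + 1 + 0 = 21

21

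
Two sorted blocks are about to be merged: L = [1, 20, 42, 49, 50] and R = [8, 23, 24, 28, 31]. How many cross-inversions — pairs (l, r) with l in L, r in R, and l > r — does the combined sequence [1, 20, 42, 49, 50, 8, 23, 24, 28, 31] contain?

16

For each element r of the right run, count left-run elements greater than r:
r = 8: 20, 42, 49, 50 → 4
r = 23: 42, 49, 50 → 3
r = 24: 42, 49, 50 → 3
r = 28: 42, 49, 50 → 3
r = 31: 42, 49, 50 → 3
Cross-inversions: 4 + 3 + 3 + 3 + 3 = 16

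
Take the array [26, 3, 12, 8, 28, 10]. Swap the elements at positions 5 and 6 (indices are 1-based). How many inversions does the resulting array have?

6

Positions 5 and 6 hold 28 and 10; after swapping, the array is [26, 3, 12, 8, 10, 28].
For each element, count later entries that are smaller:
26: 4
3: 0
12: 2
8: 0
10: 0
28: 0
Sum: 4 + 0 + 2 + 0 + 0 + 0 = 6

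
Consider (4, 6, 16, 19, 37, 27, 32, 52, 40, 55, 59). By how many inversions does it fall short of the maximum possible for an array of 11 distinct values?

52

Maximum inversions for 11 distinct elements is C(11, 2) = 11·10/2 = 55.
Current inversions — for each element, count later smaller elements:
4: 0
6: 0
16: 0
19: 0
37: 2
27: 0
32: 0
52: 1
40: 0
55: 0
59: 0
Current total: 0 + 0 + 0 + 0 + 2 + 0 + 0 + 1 + 0 + 0 + 0 = 3
Shortfall: 55 − 3 = 52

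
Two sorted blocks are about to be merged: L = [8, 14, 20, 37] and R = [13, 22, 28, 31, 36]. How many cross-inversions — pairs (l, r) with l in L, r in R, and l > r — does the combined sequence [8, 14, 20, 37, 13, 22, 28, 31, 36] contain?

Count, for every r in R, how many entries of L exceed r:
r = 13: 14, 20, 37 → 3
r = 22: 37 → 1
r = 28: 37 → 1
r = 31: 37 → 1
r = 36: 37 → 1
Cross-inversions: 3 + 1 + 1 + 1 + 1 = 7

7 cross-inversions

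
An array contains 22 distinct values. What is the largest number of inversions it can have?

231

The maximum occurs when the array is in strictly decreasing order: every one of the C(22, 2) pairs is inverted.
C(22, 2) = 22·21/2 = 231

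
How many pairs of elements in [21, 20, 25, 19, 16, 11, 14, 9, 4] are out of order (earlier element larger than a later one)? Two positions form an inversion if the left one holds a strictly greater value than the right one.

There are 33 out-of-order pairs.

For each element, count later entries that are smaller:
21 → 20, 19, 16, 11, 14, 9, 4 → 7
20 → 19, 16, 11, 14, 9, 4 → 6
25 → 19, 16, 11, 14, 9, 4 → 6
19 → 16, 11, 14, 9, 4 → 5
16 → 11, 14, 9, 4 → 4
11 → 9, 4 → 2
14 → 9, 4 → 2
9 → 4 → 1
4 → none → 0
Sum: 7 + 6 + 6 + 5 + 4 + 2 + 2 + 1 + 0 = 33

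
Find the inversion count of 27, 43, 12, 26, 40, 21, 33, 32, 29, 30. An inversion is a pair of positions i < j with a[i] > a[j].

22

For each element, count later entries that are smaller:
27: 3
43: 8
12: 0
26: 1
40: 5
21: 0
33: 3
32: 2
29: 0
30: 0
Sum: 3 + 8 + 0 + 1 + 5 + 0 + 3 + 2 + 0 + 0 = 22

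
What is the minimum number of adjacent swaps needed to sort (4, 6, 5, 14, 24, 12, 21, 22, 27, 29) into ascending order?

5 adjacent swaps

The minimum number of adjacent swaps to sort an array equals its inversion count, since every such swap removes exactly one inversion.
Count inversions — for each element, later elements that are smaller:
4: none → 0
6: 5 → 1
5: none → 0
14: 12 → 1
24: 12, 21, 22 → 3
12: none → 0
21: none → 0
22: none → 0
27: none → 0
29: none → 0
Total inversions: 0 + 1 + 0 + 1 + 3 + 0 + 0 + 0 + 0 + 0 = 5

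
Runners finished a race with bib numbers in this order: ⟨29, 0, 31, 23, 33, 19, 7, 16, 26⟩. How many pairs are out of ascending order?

Element-by-element contributions:
29: 6
0: 0
31: 5
23: 3
33: 4
19: 2
7: 0
16: 0
26: 0
Sum: 6 + 0 + 5 + 3 + 4 + 2 + 0 + 0 + 0 = 20

Inversions: 20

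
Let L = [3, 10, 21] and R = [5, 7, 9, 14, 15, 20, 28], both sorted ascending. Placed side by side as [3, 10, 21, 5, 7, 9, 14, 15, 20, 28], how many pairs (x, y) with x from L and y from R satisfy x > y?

9 split inversions

Take each right-half value and tally the left-half values above it:
r = 5: 10, 21 → 2
r = 7: 10, 21 → 2
r = 9: 10, 21 → 2
r = 14: 21 → 1
r = 15: 21 → 1
r = 20: 21 → 1
r = 28: none → 0
Cross-inversions: 2 + 2 + 2 + 1 + 1 + 1 + 0 = 9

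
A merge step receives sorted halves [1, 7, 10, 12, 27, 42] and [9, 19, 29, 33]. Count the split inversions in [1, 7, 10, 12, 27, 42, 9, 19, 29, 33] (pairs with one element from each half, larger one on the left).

Count, for every r in R, how many entries of L exceed r:
r = 9: 10, 12, 27, 42 → 4
r = 19: 27, 42 → 2
r = 29: 42 → 1
r = 33: 42 → 1
Cross-inversions: 4 + 2 + 1 + 1 = 8

8 cross-inversions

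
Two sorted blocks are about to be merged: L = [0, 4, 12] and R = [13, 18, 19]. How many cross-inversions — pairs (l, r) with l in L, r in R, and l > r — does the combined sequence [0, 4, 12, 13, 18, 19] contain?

0

Take each right-half value and tally the left-half values above it:
r = 13: none → 0
r = 18: none → 0
r = 19: none → 0
Cross-inversions: 0 + 0 + 0 = 0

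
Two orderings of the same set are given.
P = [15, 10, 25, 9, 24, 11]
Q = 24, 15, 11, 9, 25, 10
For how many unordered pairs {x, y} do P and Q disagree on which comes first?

10

Assign each item its position (1..6) in the first ordering, then rewrite the second ordering as that position sequence:
positions: 15→1, 10→2, 25→3, 9→4, 24→5, 11→6
second ordering as positions: [5, 1, 6, 4, 3, 2]
Discordant pairs = inversions in this position sequence.
5: 1, 4, 3, 2 → 4
1: 0
6: 4, 3, 2 → 3
4: 3, 2 → 2
3: 2 → 1
2: 0
Total: 4 + 0 + 3 + 2 + 1 + 0 = 10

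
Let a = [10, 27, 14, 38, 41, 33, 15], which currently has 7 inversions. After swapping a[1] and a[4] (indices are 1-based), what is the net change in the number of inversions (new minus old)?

+5

Positions 1 and 4 hold 10 and 38; after swapping, the array is [38, 27, 14, 10, 41, 33, 15].
Count, for each position, how many later elements it exceeds:
38 → 27, 14, 10, 33, 15 → 5
27 → 14, 10, 15 → 3
14 → 10 → 1
10 → none → 0
41 → 33, 15 → 2
33 → 15 → 1
15 → none → 0
Sum: 5 + 3 + 1 + 0 + 2 + 1 + 0 = 12
Change: 12 − 7 = +5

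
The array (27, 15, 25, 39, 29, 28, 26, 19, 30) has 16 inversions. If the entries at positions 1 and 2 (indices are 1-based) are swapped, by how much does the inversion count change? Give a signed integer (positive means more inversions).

-1

Positions 1 and 2 hold 27 and 15; after swapping, the array is [15, 27, 25, 39, 29, 28, 26, 19, 30].
For each element, count later entries that are smaller:
15: 0
27: 3
25: 1
39: 5
29: 3
28: 2
26: 1
19: 0
30: 0
Sum: 0 + 3 + 1 + 5 + 3 + 2 + 1 + 0 + 0 = 15
Change: 15 − 16 = -1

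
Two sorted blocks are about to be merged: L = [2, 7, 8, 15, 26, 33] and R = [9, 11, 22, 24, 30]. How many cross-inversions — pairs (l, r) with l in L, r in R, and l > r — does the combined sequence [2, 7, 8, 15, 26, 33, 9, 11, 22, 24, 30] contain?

11 split inversions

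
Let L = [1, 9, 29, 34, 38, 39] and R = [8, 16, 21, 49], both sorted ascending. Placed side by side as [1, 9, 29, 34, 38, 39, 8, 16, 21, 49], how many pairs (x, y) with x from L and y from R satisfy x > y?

For each element r of the right run, count left-run elements greater than r:
r = 8: 9, 29, 34, 38, 39 → 5
r = 16: 29, 34, 38, 39 → 4
r = 21: 29, 34, 38, 39 → 4
r = 49: none → 0
Cross-inversions: 5 + 4 + 4 + 0 = 13

13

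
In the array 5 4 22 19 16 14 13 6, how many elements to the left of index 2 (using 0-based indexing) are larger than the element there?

The element at index 2 is 22.
Elements before it: 5, 4
None of them are larger than 22.

0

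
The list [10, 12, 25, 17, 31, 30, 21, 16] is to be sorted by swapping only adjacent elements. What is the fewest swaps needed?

10 swaps

Minimum adjacent swaps = number of inversions (each swap of adjacent out-of-order elements removes one inversion and no swap can remove more).
Count inversions — for each element, later elements that are smaller:
10: none → 0
12: none → 0
25: 17, 21, 16 → 3
17: 16 → 1
31: 30, 21, 16 → 3
30: 21, 16 → 2
21: 16 → 1
16: none → 0
Total inversions: 0 + 0 + 3 + 1 + 3 + 2 + 1 + 0 = 10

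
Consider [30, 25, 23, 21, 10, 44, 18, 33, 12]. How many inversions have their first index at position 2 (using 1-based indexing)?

5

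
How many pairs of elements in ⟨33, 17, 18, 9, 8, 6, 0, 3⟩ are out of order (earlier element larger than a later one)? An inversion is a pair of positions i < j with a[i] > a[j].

Count, for each position, how many later elements it exceeds:
33 → 17, 18, 9, 8, 6, 0, 3 → 7
17 → 9, 8, 6, 0, 3 → 5
18 → 9, 8, 6, 0, 3 → 5
9 → 8, 6, 0, 3 → 4
8 → 6, 0, 3 → 3
6 → 0, 3 → 2
0 → none → 0
3 → none → 0
Sum: 7 + 5 + 5 + 4 + 3 + 2 + 0 + 0 = 26

Inversions: 26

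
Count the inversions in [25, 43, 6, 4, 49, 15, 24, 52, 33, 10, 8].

29 inversions

Element-by-element contributions:
25 → 6, 4, 15, 24, 10, 8 → 6
43 → 6, 4, 15, 24, 33, 10, 8 → 7
6 → 4 → 1
4 → none → 0
49 → 15, 24, 33, 10, 8 → 5
15 → 10, 8 → 2
24 → 10, 8 → 2
52 → 33, 10, 8 → 3
33 → 10, 8 → 2
10 → 8 → 1
8 → none → 0
Sum: 6 + 7 + 1 + 0 + 5 + 2 + 2 + 3 + 2 + 1 + 0 = 29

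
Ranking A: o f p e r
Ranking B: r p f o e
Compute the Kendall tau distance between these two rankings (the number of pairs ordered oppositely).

7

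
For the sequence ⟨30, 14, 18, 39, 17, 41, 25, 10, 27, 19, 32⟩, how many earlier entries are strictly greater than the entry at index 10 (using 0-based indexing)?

The element at index 10 is 32.
Elements before it: 30, 14, 18, 39, 17, 41, 25, 10, 27, 19
Those larger than 32: 39, 41

2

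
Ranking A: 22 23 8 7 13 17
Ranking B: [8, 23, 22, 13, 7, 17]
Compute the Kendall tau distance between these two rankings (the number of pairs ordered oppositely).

4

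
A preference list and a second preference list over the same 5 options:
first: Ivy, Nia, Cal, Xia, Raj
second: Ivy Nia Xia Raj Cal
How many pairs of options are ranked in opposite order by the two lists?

Pairs: 2

Assign each item its position (1..5) in the first ordering, then rewrite the second ordering as that position sequence:
positions: Ivy→1, Nia→2, Cal→3, Xia→4, Raj→5
second ordering as positions: [1, 2, 4, 5, 3]
Discordant pairs = inversions in this position sequence.
1: 0
2: 0
4: 3 → 1
5: 3 → 1
3: 0
Total: 0 + 0 + 1 + 1 + 0 = 2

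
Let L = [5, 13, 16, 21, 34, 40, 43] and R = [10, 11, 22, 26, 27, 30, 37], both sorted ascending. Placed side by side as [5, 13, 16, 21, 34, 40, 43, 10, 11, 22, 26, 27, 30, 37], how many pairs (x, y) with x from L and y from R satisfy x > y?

Count, for every r in R, how many entries of L exceed r:
r = 10: 13, 16, 21, 34, 40, 43 → 6
r = 11: 13, 16, 21, 34, 40, 43 → 6
r = 22: 34, 40, 43 → 3
r = 26: 34, 40, 43 → 3
r = 27: 34, 40, 43 → 3
r = 30: 34, 40, 43 → 3
r = 37: 40, 43 → 2
Cross-inversions: 6 + 6 + 3 + 3 + 3 + 3 + 2 = 26

There are 26 cross-inversions.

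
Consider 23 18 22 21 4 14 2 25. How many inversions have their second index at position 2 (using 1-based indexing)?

The element at index 2 is 18.
Elements before it: 23
Those larger than 18: 23

1 such element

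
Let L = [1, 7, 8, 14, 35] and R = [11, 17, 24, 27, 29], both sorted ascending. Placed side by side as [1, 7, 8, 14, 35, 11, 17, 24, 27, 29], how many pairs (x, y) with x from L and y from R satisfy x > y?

6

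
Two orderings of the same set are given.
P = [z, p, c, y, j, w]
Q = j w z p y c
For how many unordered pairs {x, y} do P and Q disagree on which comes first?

Assign each item its position (1..6) in the first ordering, then rewrite the second ordering as that position sequence:
positions: z→1, p→2, c→3, y→4, j→5, w→6
second ordering as positions: [5, 6, 1, 2, 4, 3]
Discordant pairs = inversions in this position sequence.
5: 1, 2, 4, 3 → 4
6: 1, 2, 4, 3 → 4
1: 0
2: 0
4: 3 → 1
3: 0
Total: 4 + 4 + 0 + 0 + 1 + 0 = 9

9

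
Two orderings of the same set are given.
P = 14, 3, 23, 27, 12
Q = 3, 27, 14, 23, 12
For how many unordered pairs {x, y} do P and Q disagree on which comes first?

Assign each item its position (1..5) in the first ordering, then rewrite the second ordering as that position sequence:
positions: 14→1, 3→2, 23→3, 27→4, 12→5
second ordering as positions: [2, 4, 1, 3, 5]
Discordant pairs = inversions in this position sequence.
2: 1 → 1
4: 1, 3 → 2
1: 0
3: 0
5: 0
Total: 1 + 2 + 0 + 0 + 0 = 3

3 disagreeing pairs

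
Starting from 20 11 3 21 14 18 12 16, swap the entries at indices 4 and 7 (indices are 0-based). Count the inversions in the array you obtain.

Positions 4 and 7 hold 14 and 16; after swapping, the array is [20, 11, 3, 21, 16, 18, 12, 14].
Element-by-element contributions:
20: 6
11: 1
3: 0
21: 4
16: 2
18: 2
12: 0
14: 0
Sum: 6 + 1 + 0 + 4 + 2 + 2 + 0 + 0 = 15

15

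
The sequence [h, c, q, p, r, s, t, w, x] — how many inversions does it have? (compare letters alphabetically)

2 out-of-order pairs

Sweep left to right; for each value list the smaller values that follow it:
h → c → 1
c → none → 0
q → p → 1
p → none → 0
r → none → 0
s → none → 0
t → none → 0
w → none → 0
x → none → 0
Sum: 1 + 0 + 1 + 0 + 0 + 0 + 0 + 0 + 0 = 2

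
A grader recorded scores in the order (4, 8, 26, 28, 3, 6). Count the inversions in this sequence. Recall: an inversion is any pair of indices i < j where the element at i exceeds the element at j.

Count, for each position, how many later elements it exceeds:
4: 1
8: 2
26: 2
28: 2
3: 0
6: 0
Sum: 1 + 2 + 2 + 2 + 0 + 0 = 7

7 inversions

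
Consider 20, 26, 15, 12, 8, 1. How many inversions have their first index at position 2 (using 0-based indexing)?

3 such elements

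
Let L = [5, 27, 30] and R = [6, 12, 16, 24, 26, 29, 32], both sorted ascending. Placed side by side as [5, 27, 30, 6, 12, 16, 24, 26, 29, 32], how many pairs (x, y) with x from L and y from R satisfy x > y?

For each element r of the right run, count left-run elements greater than r:
r = 6: 27, 30 → 2
r = 12: 27, 30 → 2
r = 16: 27, 30 → 2
r = 24: 27, 30 → 2
r = 26: 27, 30 → 2
r = 29: 30 → 1
r = 32: none → 0
Cross-inversions: 2 + 2 + 2 + 2 + 2 + 1 + 0 = 11

11 split inversions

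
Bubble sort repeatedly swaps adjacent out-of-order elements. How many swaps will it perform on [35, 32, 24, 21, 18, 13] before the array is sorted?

Each adjacent swap fixes exactly one inversion, so the minimum swap count equals the number of inversions.
Count inversions — for each element, later elements that are smaller:
35: 32, 24, 21, 18, 13 → 5
32: 24, 21, 18, 13 → 4
24: 21, 18, 13 → 3
21: 18, 13 → 2
18: 13 → 1
13: none → 0
Total inversions: 5 + 4 + 3 + 2 + 1 + 0 = 15

15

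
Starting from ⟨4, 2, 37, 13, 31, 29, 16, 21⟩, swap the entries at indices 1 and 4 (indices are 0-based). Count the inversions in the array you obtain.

14 inversions

Positions 1 and 4 hold 2 and 31; after swapping, the array is [4, 31, 37, 13, 2, 29, 16, 21].
Sweep left to right; for each value list the smaller values that follow it:
4 → 2 → 1
31 → 13, 2, 29, 16, 21 → 5
37 → 13, 2, 29, 16, 21 → 5
13 → 2 → 1
2 → none → 0
29 → 16, 21 → 2
16 → none → 0
21 → none → 0
Sum: 1 + 5 + 5 + 1 + 0 + 2 + 0 + 0 = 14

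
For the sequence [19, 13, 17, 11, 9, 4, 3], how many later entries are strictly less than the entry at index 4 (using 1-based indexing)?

3

The element at index 4 is 11.
Elements after it: 9, 4, 3
Those smaller than 11: 9, 4, 3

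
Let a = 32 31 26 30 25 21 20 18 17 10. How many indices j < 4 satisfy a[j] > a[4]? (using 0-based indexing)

4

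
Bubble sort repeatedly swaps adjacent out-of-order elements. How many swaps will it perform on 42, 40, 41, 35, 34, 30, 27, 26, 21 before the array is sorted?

35

Each adjacent swap fixes exactly one inversion, so the minimum swap count equals the number of inversions.
Count inversions — for each element, later elements that are smaller:
42: 40, 41, 35, 34, 30, 27, 26, 21 → 8
40: 35, 34, 30, 27, 26, 21 → 6
41: 35, 34, 30, 27, 26, 21 → 6
35: 34, 30, 27, 26, 21 → 5
34: 30, 27, 26, 21 → 4
30: 27, 26, 21 → 3
27: 26, 21 → 2
26: 21 → 1
21: none → 0
Total inversions: 8 + 6 + 6 + 5 + 4 + 3 + 2 + 1 + 0 = 35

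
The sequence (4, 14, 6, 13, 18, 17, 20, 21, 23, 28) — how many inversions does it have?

3

Count, for each position, how many later elements it exceeds:
4 → none → 0
14 → 6, 13 → 2
6 → none → 0
13 → none → 0
18 → 17 → 1
17 → none → 0
20 → none → 0
21 → none → 0
23 → none → 0
28 → none → 0
Sum: 0 + 2 + 0 + 0 + 1 + 0 + 0 + 0 + 0 + 0 = 3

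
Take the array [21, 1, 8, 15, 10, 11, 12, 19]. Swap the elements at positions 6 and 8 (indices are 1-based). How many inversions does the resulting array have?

13

Positions 6 and 8 hold 11 and 19; after swapping, the array is [21, 1, 8, 15, 10, 19, 12, 11].
Sweep left to right; for each value list the smaller values that follow it:
21: 7
1: 0
8: 0
15: 3
10: 0
19: 2
12: 1
11: 0
Sum: 7 + 0 + 0 + 3 + 0 + 2 + 1 + 0 = 13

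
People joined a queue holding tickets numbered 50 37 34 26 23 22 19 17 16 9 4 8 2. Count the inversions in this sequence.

There are 77 inversions.

Sweep left to right; for each value list the smaller values that follow it:
50: 12
37: 11
34: 10
26: 9
23: 8
22: 7
19: 6
17: 5
16: 4
9: 3
4: 1
8: 1
2: 0
Sum: 12 + 11 + 10 + 9 + 8 + 7 + 6 + 5 + 4 + 3 + 1 + 1 + 0 = 77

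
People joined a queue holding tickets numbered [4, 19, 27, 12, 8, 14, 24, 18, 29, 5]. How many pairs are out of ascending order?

Element-by-element contributions:
4 → none → 0
19 → 12, 8, 14, 18, 5 → 5
27 → 12, 8, 14, 24, 18, 5 → 6
12 → 8, 5 → 2
8 → 5 → 1
14 → 5 → 1
24 → 18, 5 → 2
18 → 5 → 1
29 → 5 → 1
5 → none → 0
Sum: 0 + 5 + 6 + 2 + 1 + 1 + 2 + 1 + 1 + 0 = 19

There are 19 inversions.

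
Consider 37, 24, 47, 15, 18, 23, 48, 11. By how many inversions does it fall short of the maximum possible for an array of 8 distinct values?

11

Maximum inversions for 8 distinct elements is C(8, 2) = 8·7/2 = 28.
Current inversions — for each element, count later smaller elements:
37: 5
24: 4
47: 4
15: 1
18: 1
23: 1
48: 1
11: 0
Current total: 5 + 4 + 4 + 1 + 1 + 1 + 1 + 0 = 17
Shortfall: 28 − 17 = 11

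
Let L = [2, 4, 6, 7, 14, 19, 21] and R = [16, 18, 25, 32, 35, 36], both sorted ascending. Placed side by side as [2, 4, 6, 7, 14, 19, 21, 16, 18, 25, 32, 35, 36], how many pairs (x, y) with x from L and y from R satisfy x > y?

Count, for every r in R, how many entries of L exceed r:
r = 16: 19, 21 → 2
r = 18: 19, 21 → 2
r = 25: none → 0
r = 32: none → 0
r = 35: none → 0
r = 36: none → 0
Cross-inversions: 2 + 2 + 0 + 0 + 0 + 0 = 4

4 cross-inversions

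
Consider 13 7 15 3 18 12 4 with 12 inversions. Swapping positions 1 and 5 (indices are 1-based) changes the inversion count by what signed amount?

+3

Positions 1 and 5 hold 13 and 18; after swapping, the array is [18, 7, 15, 3, 13, 12, 4].
Count, for each position, how many later elements it exceeds:
18: 6
7: 2
15: 4
3: 0
13: 2
12: 1
4: 0
Sum: 6 + 2 + 4 + 0 + 2 + 1 + 0 = 15
Change: 15 − 12 = +3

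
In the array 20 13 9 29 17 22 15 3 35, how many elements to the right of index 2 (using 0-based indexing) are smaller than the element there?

1

The element at index 2 is 9.
Elements after it: 29, 17, 22, 15, 3, 35
Those smaller than 9: 3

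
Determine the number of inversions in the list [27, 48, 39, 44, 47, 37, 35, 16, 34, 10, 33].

41

Element-by-element contributions:
27: 2
48: 9
39: 6
44: 6
47: 6
37: 5
35: 4
16: 1
34: 2
10: 0
33: 0
Sum: 2 + 9 + 6 + 6 + 6 + 5 + 4 + 1 + 2 + 0 + 0 = 41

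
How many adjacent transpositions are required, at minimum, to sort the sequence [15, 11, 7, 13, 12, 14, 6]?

The minimum number of adjacent swaps to sort an array equals its inversion count, since every such swap removes exactly one inversion.
Count inversions — for each element, later elements that are smaller:
15: 11, 7, 13, 12, 14, 6 → 6
11: 7, 6 → 2
7: 6 → 1
13: 12, 6 → 2
12: 6 → 1
14: 6 → 1
6: none → 0
Total inversions: 6 + 2 + 1 + 2 + 1 + 1 + 0 = 13

13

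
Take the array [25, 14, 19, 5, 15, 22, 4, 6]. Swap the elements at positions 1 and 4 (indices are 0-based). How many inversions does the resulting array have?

Positions 1 and 4 hold 14 and 15; after swapping, the array is [25, 15, 19, 5, 14, 22, 4, 6].
Count, for each position, how many later elements it exceeds:
25 → 15, 19, 5, 14, 22, 4, 6 → 7
15 → 5, 14, 4, 6 → 4
19 → 5, 14, 4, 6 → 4
5 → 4 → 1
14 → 4, 6 → 2
22 → 4, 6 → 2
4 → none → 0
6 → none → 0
Sum: 7 + 4 + 4 + 1 + 2 + 2 + 0 + 0 = 20

20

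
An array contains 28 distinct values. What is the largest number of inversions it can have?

378 inversions

A reversed (strictly descending) arrangement makes every pair an inversion, giving C(28, 2) inversions.
C(28, 2) = 28·27/2 = 378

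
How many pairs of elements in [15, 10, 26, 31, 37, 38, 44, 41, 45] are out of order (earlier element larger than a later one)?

2 inversions

Sweep left to right; for each value list the smaller values that follow it:
15 → 10 → 1
10 → none → 0
26 → none → 0
31 → none → 0
37 → none → 0
38 → none → 0
44 → 41 → 1
41 → none → 0
45 → none → 0
Sum: 1 + 0 + 0 + 0 + 0 + 0 + 1 + 0 + 0 = 2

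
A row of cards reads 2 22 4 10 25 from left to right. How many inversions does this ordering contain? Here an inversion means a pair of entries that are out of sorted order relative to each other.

2 inversions

Listing every pair i<j with a[i]>a[j] (using 0-based positions):
(1,2): 22 > 4
(1,3): 22 > 10
That's 2 pairs.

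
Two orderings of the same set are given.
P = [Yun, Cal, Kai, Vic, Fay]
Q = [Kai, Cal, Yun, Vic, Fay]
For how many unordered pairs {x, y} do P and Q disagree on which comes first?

3 disagreeing pairs

Assign each item its position (1..5) in the first ordering, then rewrite the second ordering as that position sequence:
positions: Yun→1, Cal→2, Kai→3, Vic→4, Fay→5
second ordering as positions: [3, 2, 1, 4, 5]
Discordant pairs = inversions in this position sequence.
3: 2, 1 → 2
2: 1 → 1
1: 0
4: 0
5: 0
Total: 2 + 1 + 0 + 0 + 0 = 3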